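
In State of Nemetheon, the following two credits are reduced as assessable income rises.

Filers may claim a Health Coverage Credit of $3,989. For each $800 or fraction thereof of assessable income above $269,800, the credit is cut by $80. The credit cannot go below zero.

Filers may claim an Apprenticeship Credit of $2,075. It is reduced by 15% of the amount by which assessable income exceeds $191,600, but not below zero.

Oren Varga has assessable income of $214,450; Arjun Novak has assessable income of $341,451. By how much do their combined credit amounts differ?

Oren ($214,450): Health Coverage Credit: $214,450 is at or below the $269,800 threshold, so the full $3,989 applies. Apprenticeship Credit: 15% of the $22,850 excess over $191,600 is $3,427.50 ≥ base, so the credit is $0. total $3,989 + $0 = $3,989
Arjun ($341,451): Health Coverage Credit: income exceeds $269,800 by $71,651 → 90 increments × $80 = $7,200 ≥ base, so the credit is $0. Apprenticeship Credit: 15% of the $149,851 excess over $191,600 is $22,477.65 ≥ base, so the credit is $0. total $0 + $0 = $0
Difference: |$3,989 − $0| = $3,989.

$3,989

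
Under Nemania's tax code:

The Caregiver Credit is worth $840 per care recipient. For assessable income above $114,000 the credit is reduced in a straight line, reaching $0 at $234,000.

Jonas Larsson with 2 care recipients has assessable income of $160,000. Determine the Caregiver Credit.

$1,036

Caregiver Credit: base = 2 × $840 = $1,680. $160,000 is $46,000 into a $120,000 phase-out range, leaving 74,000/120,000 of the credit: $1,680 × 74,000/120,000 = $1,036.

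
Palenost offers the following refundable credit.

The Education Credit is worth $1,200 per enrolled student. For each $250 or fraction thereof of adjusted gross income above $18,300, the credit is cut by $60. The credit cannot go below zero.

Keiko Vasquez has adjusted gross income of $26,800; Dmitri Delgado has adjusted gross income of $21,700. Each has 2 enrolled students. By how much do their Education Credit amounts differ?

$1,200

Keiko ($26,800): Education Credit: base = 2 × $1,200 = $2,400. income exceeds $18,300 by $8,500, which is 34 full-or-partial $250 increments; reduction = 34 × $60 = $2,040, leaving $360.
Dmitri ($21,700): Education Credit: base = 2 × $1,200 = $2,400. income exceeds $18,300 by $3,400, which is 14 full-or-partial $250 increments; reduction = 14 × $60 = $840, leaving $1,560.
Difference: |$360 − $1,560| = $1,200.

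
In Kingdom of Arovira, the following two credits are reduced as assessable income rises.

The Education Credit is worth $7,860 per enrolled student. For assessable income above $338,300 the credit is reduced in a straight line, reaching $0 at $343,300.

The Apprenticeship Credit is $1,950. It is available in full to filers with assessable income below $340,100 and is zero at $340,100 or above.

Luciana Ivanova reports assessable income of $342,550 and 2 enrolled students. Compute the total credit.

Education Credit: base = 2 × $7,860 = $15,720. $342,550 is $4,250 into a $5,000 phase-out range, leaving 750/5,000 of the credit: $15,720 × 750/5,000 = $2,358.
Apprenticeship Credit: $342,550 meets or exceeds the $340,100 cutoff, so the credit is $0.
Total: $2,358 + $0 = $2,358.

$2,358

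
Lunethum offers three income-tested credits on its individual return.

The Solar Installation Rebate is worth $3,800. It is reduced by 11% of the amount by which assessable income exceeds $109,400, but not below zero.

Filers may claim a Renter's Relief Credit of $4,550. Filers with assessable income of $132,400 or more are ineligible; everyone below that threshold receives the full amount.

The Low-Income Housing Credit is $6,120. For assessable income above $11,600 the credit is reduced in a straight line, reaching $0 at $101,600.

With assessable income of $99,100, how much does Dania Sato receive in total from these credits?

Solar Installation Rebate: $99,100 is at or below the $109,400 threshold, so the full $3,800 applies.
Renter's Relief Credit: $99,100 is below the $132,400 cutoff, so the full $4,550 applies.
Low-Income Housing Credit: $99,100 is $87,500 into a $90,000 phase-out range, leaving 2,500/90,000 of the credit: $6,120 × 2,500/90,000 = $170.
Total: $3,800 + $4,550 + $170 = $8,520.

$8,520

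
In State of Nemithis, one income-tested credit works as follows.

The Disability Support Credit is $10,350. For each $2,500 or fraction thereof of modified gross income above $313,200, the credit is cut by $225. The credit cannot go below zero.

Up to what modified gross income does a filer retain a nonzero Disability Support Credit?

After 45 increments the reduction is 45 × $225 = $10,125, leaving $225; one more increment wipes it out. Increment 45 ends at excess 45 × $2,500 = $112,500, so the highest qualifying income is $313,200 + $112,500 = $425,700.

$425,700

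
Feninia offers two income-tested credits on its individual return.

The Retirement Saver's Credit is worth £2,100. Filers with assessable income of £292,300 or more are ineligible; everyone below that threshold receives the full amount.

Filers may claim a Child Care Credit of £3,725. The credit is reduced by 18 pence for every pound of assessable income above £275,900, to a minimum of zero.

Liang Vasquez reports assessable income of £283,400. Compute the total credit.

£4,475

Retirement Saver's Credit: £283,400 is below the £292,300 cutoff, so the full £2,100 applies.
Child Care Credit: 18% of the £7,500 excess over £275,900 is £1,350; credit = £3,725 − £1,350 = £2,375.
Total: £2,100 + £2,375 = £4,475.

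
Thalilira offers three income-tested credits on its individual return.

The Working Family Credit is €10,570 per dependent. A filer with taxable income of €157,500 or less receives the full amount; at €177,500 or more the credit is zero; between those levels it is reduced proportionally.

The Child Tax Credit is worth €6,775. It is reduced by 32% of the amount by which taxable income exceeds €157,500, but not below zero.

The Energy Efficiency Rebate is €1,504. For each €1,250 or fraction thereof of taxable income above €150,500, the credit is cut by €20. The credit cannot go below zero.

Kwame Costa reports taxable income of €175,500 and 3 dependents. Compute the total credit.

€5,290

Working Family Credit: base = 3 × €10,570 = €31,710. €175,500 is €18,000 into a €20,000 phase-out range, leaving 2,000/20,000 of the credit: €31,710 × 2,000/20,000 = €3,171.
Child Tax Credit: 32% of the €18,000 excess over €157,500 is €5,760; credit = €6,775 − €5,760 = €1,015.
Energy Efficiency Rebate: income exceeds €150,500 by €25,000, which is 20 full-or-partial €1,250 increments; reduction = 20 × €20 = €400, leaving €1,104.
Total: €3,171 + €1,015 + €1,104 = €5,290.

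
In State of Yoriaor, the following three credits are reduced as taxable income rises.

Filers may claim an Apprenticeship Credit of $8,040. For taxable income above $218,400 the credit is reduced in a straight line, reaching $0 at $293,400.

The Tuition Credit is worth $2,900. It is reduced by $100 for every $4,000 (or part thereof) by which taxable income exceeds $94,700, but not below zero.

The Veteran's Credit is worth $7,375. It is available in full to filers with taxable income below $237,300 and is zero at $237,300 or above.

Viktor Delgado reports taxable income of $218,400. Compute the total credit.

$15,415

Apprenticeship Credit: $218,400 is at or below the $218,400 threshold, so the full $8,040 applies.
Tuition Credit: income exceeds $94,700 by $123,700 → 31 increments × $100 = $3,100 ≥ base, so the credit is $0.
Veteran's Credit: $218,400 is below the $237,300 cutoff, so the full $7,375 applies.
Total: $8,040 + $0 + $7,375 = $15,415.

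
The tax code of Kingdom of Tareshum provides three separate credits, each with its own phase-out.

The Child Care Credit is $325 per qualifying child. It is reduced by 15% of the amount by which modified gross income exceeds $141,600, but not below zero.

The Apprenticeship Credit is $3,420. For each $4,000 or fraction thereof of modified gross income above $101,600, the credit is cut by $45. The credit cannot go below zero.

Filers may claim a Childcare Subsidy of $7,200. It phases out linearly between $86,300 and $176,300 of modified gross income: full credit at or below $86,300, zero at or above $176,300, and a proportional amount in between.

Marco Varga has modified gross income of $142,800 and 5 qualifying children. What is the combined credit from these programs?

$7,050

Child Care Credit: base = 5 × $325 = $1,625. 15% of the $1,200 excess over $141,600 is $180; credit = $1,625 − $180 = $1,445.
Apprenticeship Credit: income exceeds $101,600 by $41,200, which is 11 full-or-partial $4,000 increments; reduction = 11 × $45 = $495, leaving $2,925.
Childcare Subsidy: $142,800 is $56,500 into a $90,000 phase-out range, leaving 33,500/90,000 of the credit: $7,200 × 33,500/90,000 = $2,680.
Total: $1,445 + $2,925 + $2,680 = $7,050.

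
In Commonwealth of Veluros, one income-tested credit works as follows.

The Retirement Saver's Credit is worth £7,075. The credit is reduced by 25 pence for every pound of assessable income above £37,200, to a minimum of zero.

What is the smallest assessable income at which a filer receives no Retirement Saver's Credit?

The credit falls by 25% of each pound above £37,200, so it reaches zero when the excess is £7,075 / 25% = £28,300: income = £37,200 + £28,300 = £65,500.

£65,500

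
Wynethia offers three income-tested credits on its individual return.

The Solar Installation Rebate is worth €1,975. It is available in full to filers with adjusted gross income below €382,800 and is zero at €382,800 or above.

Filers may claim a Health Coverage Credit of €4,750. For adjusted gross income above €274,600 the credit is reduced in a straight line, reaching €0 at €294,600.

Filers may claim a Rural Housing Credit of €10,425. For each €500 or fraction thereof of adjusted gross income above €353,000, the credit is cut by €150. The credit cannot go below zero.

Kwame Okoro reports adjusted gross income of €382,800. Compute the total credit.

Solar Installation Rebate: €382,800 meets or exceeds the €382,800 cutoff, so the credit is €0.
Health Coverage Credit: €382,800 is at or above €294,600, so the credit is €0.
Rural Housing Credit: income exceeds €353,000 by €29,800, which is 60 full-or-partial €500 increments; reduction = 60 × €150 = €9,000, leaving €1,425.
Total: €0 + €0 + €1,425 = €1,425.

€1,425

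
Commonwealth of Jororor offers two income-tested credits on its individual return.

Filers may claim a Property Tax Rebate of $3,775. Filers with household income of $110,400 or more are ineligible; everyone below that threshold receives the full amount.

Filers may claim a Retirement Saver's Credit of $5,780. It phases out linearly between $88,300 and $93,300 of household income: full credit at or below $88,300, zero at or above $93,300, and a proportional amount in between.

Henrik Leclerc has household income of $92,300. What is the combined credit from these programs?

Property Tax Rebate: $92,300 is below the $110,400 cutoff, so the full $3,775 applies.
Retirement Saver's Credit: $92,300 is $4,000 into a $5,000 phase-out range, leaving 1,000/5,000 of the credit: $5,780 × 1,000/5,000 = $1,156.
Total: $3,775 + $1,156 = $4,931.

$4,931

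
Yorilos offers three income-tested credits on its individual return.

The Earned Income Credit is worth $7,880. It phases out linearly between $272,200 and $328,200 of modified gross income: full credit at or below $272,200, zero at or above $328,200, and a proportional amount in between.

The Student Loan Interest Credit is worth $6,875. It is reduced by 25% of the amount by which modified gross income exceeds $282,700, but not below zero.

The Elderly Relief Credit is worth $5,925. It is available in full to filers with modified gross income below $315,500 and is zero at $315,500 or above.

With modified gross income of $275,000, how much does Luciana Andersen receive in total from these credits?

Earned Income Credit: $275,000 is $2,800 into a $56,000 phase-out range, leaving 53,200/56,000 of the credit: $7,880 × 53,200/56,000 = $7,486.
Student Loan Interest Credit: $275,000 is at or below the $282,700 threshold, so the full $6,875 applies.
Elderly Relief Credit: $275,000 is below the $315,500 cutoff, so the full $5,925 applies.
Total: $7,486 + $6,875 + $5,925 = $20,286.

$20,286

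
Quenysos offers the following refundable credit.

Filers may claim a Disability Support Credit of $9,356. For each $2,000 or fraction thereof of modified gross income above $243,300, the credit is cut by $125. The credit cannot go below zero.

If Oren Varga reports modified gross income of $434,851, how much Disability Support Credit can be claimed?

$0

Disability Support Credit: income exceeds $243,300 by $191,551 → 96 increments × $125 = $12,000 ≥ base, so the credit is $0.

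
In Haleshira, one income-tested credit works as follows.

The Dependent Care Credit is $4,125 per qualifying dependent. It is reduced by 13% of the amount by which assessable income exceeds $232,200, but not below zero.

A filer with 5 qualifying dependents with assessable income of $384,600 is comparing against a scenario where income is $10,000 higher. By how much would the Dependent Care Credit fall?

$813

At $384,600 — base = 5 × $4,125 = $20,625. 13% of the $152,400 excess over $232,200 is $19,812; credit = $20,625 − $19,812 = $813.
At $394,600 — base = 5 × $4,125 = $20,625. 13% of the $162,400 excess over $232,200 is $21,112 ≥ base, so the credit is $0.
Lost: $813 − $0 = $813.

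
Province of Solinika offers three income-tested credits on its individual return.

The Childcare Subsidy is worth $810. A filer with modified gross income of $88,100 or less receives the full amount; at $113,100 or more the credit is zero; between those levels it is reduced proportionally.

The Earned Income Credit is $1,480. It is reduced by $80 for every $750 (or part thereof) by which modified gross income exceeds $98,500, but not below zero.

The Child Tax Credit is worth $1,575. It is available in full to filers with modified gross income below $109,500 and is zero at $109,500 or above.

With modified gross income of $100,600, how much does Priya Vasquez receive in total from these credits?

$3,220

Childcare Subsidy: $100,600 is $12,500 into a $25,000 phase-out range, leaving 12,500/25,000 of the credit: $810 × 12,500/25,000 = $405.
Earned Income Credit: income exceeds $98,500 by $2,100, which is 3 full-or-partial $750 increments; reduction = 3 × $80 = $240, leaving $1,240.
Child Tax Credit: $100,600 is below the $109,500 cutoff, so the full $1,575 applies.
Total: $405 + $1,240 + $1,575 = $3,220.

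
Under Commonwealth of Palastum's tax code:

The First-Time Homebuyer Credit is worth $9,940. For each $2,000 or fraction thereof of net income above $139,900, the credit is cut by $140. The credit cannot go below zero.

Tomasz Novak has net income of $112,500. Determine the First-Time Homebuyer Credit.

First-Time Homebuyer Credit: $112,500 is at or below the $139,900 threshold, so the full $9,940 applies.

$9,940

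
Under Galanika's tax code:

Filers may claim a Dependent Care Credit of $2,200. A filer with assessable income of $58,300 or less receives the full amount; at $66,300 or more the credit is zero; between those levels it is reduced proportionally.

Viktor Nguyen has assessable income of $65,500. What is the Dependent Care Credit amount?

$220

Dependent Care Credit: $65,500 is $7,200 into a $8,000 phase-out range, leaving 800/8,000 of the credit: $2,200 × 800/8,000 = $220.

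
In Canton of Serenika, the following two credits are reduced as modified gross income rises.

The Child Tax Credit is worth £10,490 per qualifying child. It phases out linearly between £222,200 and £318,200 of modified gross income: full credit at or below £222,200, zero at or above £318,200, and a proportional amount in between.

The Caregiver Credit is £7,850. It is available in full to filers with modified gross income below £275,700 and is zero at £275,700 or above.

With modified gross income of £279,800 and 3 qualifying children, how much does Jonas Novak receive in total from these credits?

Child Tax Credit: base = 3 × £10,490 = £31,470. £279,800 is £57,600 into a £96,000 phase-out range, leaving 38,400/96,000 of the credit: £31,470 × 38,400/96,000 = £12,588.
Caregiver Credit: £279,800 meets or exceeds the £275,700 cutoff, so the credit is £0.
Total: £12,588 + £0 = £12,588.

£12,588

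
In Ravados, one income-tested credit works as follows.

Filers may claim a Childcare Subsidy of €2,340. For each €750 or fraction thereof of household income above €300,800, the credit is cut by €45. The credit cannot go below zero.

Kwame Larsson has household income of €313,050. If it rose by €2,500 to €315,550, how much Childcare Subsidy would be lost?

€135

At €313,050 — income exceeds €300,800 by €12,250, which is 17 full-or-partial €750 increments; reduction = 17 × €45 = €765, leaving €1,575.
At €315,550 — income exceeds €300,800 by €14,750, which is 20 full-or-partial €750 increments; reduction = 20 × €45 = €900, leaving €1,440.
Lost: €1,575 − €1,440 = €135.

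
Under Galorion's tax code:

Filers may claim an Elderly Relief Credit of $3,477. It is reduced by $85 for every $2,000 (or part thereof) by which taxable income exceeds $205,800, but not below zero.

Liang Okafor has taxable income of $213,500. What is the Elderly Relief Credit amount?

Elderly Relief Credit: income exceeds $205,800 by $7,700, which is 4 full-or-partial $2,000 increments; reduction = 4 × $85 = $340, leaving $3,137.

$3,137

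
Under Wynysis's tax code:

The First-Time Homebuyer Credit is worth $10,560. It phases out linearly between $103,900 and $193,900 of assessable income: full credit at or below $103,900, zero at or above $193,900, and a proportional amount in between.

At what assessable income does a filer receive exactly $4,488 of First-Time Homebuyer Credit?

$4,488 is 4,488/10,560 of the full $10,560, so 6,072/10,560 of the $90,000 range has been used: income = $103,900 + $90,000 × 6,072/10,560 = $155,650.

$155,650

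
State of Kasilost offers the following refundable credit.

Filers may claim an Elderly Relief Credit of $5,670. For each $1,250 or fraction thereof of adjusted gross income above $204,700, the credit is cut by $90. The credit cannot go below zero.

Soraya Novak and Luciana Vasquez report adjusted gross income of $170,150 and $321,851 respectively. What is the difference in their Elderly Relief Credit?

$5,670

Soraya ($170,150): Elderly Relief Credit: $170,150 is at or below the $204,700 threshold, so the full $5,670 applies.
Luciana ($321,851): Elderly Relief Credit: income exceeds $204,700 by $117,151 → 94 increments × $90 = $8,460 ≥ base, so the credit is $0.
Difference: |$5,670 − $0| = $5,670.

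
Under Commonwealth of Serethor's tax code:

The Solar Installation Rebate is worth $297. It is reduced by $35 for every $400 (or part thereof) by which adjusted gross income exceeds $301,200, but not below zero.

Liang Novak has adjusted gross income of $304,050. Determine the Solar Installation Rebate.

Solar Installation Rebate: income exceeds $301,200 by $2,850, which is 8 full-or-partial $400 increments; reduction = 8 × $35 = $280, leaving $17.

$17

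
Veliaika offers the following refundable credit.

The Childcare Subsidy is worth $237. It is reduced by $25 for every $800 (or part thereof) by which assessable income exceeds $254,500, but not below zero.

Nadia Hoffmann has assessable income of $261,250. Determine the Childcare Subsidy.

Childcare Subsidy: income exceeds $254,500 by $6,750, which is 9 full-or-partial $800 increments; reduction = 9 × $25 = $225, leaving $12.

$12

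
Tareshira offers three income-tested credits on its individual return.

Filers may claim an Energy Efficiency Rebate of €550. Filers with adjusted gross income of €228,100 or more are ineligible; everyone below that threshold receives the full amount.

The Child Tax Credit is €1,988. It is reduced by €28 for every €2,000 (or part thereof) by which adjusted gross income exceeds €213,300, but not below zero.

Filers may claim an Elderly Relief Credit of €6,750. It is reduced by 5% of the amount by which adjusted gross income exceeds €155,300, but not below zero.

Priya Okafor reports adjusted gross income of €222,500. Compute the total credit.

€5,788

Energy Efficiency Rebate: €222,500 is below the €228,100 cutoff, so the full €550 applies.
Child Tax Credit: income exceeds €213,300 by €9,200, which is 5 full-or-partial €2,000 increments; reduction = 5 × €28 = €140, leaving €1,848.
Elderly Relief Credit: 5% of the €67,200 excess over €155,300 is €3,360; credit = €6,750 − €3,360 = €3,390.
Total: €550 + €1,848 + €3,390 = €5,788.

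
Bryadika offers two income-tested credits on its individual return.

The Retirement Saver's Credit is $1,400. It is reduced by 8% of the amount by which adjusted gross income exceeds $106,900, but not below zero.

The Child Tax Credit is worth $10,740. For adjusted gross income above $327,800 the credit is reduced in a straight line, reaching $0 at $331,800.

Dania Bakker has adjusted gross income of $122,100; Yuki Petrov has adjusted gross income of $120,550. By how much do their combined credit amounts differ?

$124

Dania ($122,100): Retirement Saver's Credit: 8% of the $15,200 excess over $106,900 is $1,216; credit = $1,400 − $1,216 = $184. Child Tax Credit: $122,100 is at or below the $327,800 threshold, so the full $10,740 applies. total $184 + $10,740 = $10,924
Yuki ($120,550): Retirement Saver's Credit: 8% of the $13,650 excess over $106,900 is $1,092; credit = $1,400 − $1,092 = $308. Child Tax Credit: $120,550 is at or below the $327,800 threshold, so the full $10,740 applies. total $308 + $10,740 = $11,048
Difference: |$10,924 − $11,048| = $124.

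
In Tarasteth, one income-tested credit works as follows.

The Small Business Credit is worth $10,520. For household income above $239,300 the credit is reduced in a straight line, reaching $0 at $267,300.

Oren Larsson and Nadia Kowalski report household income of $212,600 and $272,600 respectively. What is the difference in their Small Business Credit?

Oren ($212,600): Small Business Credit: $212,600 is at or below the $239,300 threshold, so the full $10,520 applies.
Nadia ($272,600): Small Business Credit: $272,600 is at or above $267,300, so the credit is $0.
Difference: |$10,520 − $0| = $10,520.

$10,520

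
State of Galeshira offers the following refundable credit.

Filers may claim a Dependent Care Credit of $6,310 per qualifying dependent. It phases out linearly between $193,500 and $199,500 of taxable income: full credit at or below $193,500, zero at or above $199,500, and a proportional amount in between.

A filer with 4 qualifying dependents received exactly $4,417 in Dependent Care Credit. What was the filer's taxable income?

$198,450

Full credit = 4 × $6,310 = $25,240.
$4,417 is 4,417/25,240 of the full $25,240, so 20,823/25,240 of the $6,000 range has been used: income = $193,500 + $6,000 × 20,823/25,240 = $198,450.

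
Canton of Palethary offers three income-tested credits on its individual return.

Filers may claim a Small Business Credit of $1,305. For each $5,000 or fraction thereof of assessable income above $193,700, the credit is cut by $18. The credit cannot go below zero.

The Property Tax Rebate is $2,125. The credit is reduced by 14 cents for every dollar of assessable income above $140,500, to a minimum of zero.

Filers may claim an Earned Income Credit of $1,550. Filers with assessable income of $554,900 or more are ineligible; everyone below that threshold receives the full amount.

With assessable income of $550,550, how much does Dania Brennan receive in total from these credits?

Small Business Credit: income exceeds $193,700 by $356,850, which is 72 full-or-partial $5,000 increments; reduction = 72 × $18 = $1,296, leaving $9.
Property Tax Rebate: 14% of the $410,050 excess over $140,500 is $57,407 ≥ base, so the credit is $0.
Earned Income Credit: $550,550 is below the $554,900 cutoff, so the full $1,550 applies.
Total: $9 + $0 + $1,550 = $1,559.

$1,559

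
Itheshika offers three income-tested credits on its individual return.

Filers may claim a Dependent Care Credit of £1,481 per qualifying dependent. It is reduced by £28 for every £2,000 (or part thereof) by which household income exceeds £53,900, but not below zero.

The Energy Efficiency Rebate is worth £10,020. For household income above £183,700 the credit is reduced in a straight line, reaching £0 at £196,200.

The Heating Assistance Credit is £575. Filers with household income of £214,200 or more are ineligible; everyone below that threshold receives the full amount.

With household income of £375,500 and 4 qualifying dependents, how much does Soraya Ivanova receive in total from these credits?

Dependent Care Credit: base = 4 × £1,481 = £5,924. income exceeds £53,900 by £321,600, which is 161 full-or-partial £2,000 increments; reduction = 161 × £28 = £4,508, leaving £1,416.
Energy Efficiency Rebate: £375,500 is at or above £196,200, so the credit is £0.
Heating Assistance Credit: £375,500 meets or exceeds the £214,200 cutoff, so the credit is £0.
Total: £1,416 + £0 + £0 = £1,416.

£1,416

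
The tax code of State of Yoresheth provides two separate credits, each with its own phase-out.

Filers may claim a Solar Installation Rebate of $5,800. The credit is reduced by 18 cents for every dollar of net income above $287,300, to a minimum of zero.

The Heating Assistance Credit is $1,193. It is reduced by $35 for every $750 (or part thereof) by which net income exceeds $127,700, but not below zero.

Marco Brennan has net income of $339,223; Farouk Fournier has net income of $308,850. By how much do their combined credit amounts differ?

$1,921

Marco ($339,223): Solar Installation Rebate: 18% of the $51,923 excess over $287,300 is $9,346.14 ≥ base, so the credit is $0. Heating Assistance Credit: income exceeds $127,700 by $211,523 → 283 increments × $35 = $9,905 ≥ base, so the credit is $0. total $0 + $0 = $0
Farouk ($308,850): Solar Installation Rebate: 18% of the $21,550 excess over $287,300 is $3,879; credit = $5,800 − $3,879 = $1,921. Heating Assistance Credit: income exceeds $127,700 by $181,150 → 242 increments × $35 = $8,470 ≥ base, so the credit is $0. total $1,921 + $0 = $1,921
Difference: |$0 − $1,921| = $1,921.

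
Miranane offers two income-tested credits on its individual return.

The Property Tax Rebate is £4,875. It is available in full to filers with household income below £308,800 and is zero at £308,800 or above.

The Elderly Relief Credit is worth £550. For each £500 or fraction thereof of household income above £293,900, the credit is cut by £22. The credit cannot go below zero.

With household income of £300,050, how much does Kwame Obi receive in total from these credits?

Property Tax Rebate: £300,050 is below the £308,800 cutoff, so the full £4,875 applies.
Elderly Relief Credit: income exceeds £293,900 by £6,150, which is 13 full-or-partial £500 increments; reduction = 13 × £22 = £286, leaving £264.
Total: £4,875 + £264 = £5,139.

£5,139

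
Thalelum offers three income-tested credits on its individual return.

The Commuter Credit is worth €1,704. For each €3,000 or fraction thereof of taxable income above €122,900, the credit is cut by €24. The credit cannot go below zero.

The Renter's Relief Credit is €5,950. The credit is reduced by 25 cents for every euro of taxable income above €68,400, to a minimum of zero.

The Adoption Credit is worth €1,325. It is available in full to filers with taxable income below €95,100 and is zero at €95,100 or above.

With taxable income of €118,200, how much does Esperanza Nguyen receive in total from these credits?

€1,704

Commuter Credit: €118,200 is at or below the €122,900 threshold, so the full €1,704 applies.
Renter's Relief Credit: 25% of the €49,800 excess over €68,400 is €12,450 ≥ base, so the credit is €0.
Adoption Credit: €118,200 meets or exceeds the €95,100 cutoff, so the credit is €0.
Total: €1,704 + €0 + €0 = €1,704.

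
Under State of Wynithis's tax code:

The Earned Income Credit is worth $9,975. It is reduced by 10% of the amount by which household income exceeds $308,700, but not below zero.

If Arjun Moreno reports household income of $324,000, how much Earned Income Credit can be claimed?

Earned Income Credit: 10% of the $15,300 excess over $308,700 is $1,530; credit = $9,975 − $1,530 = $8,445.

$8,445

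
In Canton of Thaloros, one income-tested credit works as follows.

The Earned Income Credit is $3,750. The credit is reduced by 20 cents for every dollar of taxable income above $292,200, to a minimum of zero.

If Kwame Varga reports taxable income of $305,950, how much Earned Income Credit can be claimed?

$1,000

Earned Income Credit: 20% of the $13,750 excess over $292,200 is $2,750; credit = $3,750 − $2,750 = $1,000.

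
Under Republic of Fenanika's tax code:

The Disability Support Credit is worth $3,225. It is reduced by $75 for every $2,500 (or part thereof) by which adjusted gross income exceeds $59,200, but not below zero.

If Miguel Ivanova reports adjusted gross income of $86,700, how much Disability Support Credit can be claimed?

Disability Support Credit: income exceeds $59,200 by $27,500, which is 11 full-or-partial $2,500 increments; reduction = 11 × $75 = $825, leaving $2,400.

$2,400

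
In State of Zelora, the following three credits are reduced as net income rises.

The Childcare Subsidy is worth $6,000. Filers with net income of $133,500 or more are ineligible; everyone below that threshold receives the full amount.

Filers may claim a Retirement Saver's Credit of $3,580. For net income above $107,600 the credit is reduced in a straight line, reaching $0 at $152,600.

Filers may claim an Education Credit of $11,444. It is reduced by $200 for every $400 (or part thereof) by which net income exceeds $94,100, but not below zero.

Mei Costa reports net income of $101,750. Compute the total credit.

Childcare Subsidy: $101,750 is below the $133,500 cutoff, so the full $6,000 applies.
Retirement Saver's Credit: $101,750 is at or below the $107,600 threshold, so the full $3,580 applies.
Education Credit: income exceeds $94,100 by $7,650, which is 20 full-or-partial $400 increments; reduction = 20 × $200 = $4,000, leaving $7,444.
Total: $6,000 + $3,580 + $7,444 = $17,024.

$17,024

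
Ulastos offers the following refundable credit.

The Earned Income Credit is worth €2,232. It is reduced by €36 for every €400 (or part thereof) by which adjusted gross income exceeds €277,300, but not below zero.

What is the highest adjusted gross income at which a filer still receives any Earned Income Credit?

€301,700

After 61 increments the reduction is 61 × €36 = €2,196, leaving €36; one more increment wipes it out. Increment 61 ends at excess 61 × €400 = €24,400, so the highest qualifying income is €277,300 + €24,400 = €301,700.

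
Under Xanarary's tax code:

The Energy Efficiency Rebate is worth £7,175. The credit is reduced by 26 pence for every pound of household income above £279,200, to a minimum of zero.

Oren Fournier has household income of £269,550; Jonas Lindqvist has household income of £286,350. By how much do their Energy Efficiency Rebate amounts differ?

Oren (£269,550): Energy Efficiency Rebate: £269,550 is at or below the £279,200 threshold, so the full £7,175 applies.
Jonas (£286,350): Energy Efficiency Rebate: 26% of the £7,150 excess over £279,200 is £1,859; credit = £7,175 − £1,859 = £5,316.
Difference: |£7,175 − £5,316| = £1,859.

£1,859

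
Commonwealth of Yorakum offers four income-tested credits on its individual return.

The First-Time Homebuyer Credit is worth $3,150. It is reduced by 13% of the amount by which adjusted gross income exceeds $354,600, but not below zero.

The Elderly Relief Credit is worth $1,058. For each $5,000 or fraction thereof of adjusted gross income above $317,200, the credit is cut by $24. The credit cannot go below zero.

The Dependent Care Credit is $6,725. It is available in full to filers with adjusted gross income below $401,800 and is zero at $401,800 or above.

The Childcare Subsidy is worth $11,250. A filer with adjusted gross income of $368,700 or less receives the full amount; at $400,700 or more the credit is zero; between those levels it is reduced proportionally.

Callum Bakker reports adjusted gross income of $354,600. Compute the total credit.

First-Time Homebuyer Credit: $354,600 is at or below the $354,600 threshold, so the full $3,150 applies.
Elderly Relief Credit: income exceeds $317,200 by $37,400, which is 8 full-or-partial $5,000 increments; reduction = 8 × $24 = $192, leaving $866.
Dependent Care Credit: $354,600 is below the $401,800 cutoff, so the full $6,725 applies.
Childcare Subsidy: $354,600 is at or below the $368,700 threshold, so the full $11,250 applies.
Total: $3,150 + $866 + $6,725 + $11,250 = $21,991.

$21,991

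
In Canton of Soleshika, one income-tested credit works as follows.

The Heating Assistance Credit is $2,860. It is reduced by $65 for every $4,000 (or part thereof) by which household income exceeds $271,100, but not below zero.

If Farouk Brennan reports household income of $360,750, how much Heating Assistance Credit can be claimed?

Heating Assistance Credit: income exceeds $271,100 by $89,650, which is 23 full-or-partial $4,000 increments; reduction = 23 × $65 = $1,495, leaving $1,365.

$1,365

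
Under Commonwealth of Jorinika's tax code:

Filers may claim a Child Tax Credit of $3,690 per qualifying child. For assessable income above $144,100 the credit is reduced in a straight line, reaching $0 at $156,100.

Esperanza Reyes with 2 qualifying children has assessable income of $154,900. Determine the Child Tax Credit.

Child Tax Credit: base = 2 × $3,690 = $7,380. $154,900 is $10,800 into a $12,000 phase-out range, leaving 1,200/12,000 of the credit: $7,380 × 1,200/12,000 = $738.

$738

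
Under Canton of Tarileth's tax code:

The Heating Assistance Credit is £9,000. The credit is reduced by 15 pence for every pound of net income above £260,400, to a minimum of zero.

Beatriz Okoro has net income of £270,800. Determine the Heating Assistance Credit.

£7,440

Heating Assistance Credit: 15% of the £10,400 excess over £260,400 is £1,560; credit = £9,000 − £1,560 = £7,440.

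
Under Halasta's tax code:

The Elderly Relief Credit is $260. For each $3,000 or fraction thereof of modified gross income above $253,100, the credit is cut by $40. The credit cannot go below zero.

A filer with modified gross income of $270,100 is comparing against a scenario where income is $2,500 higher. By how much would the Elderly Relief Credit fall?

At $270,100 — income exceeds $253,100 by $17,000, which is 6 full-or-partial $3,000 increments; reduction = 6 × $40 = $240, leaving $20.
At $272,600 — income exceeds $253,100 by $19,500 → 7 increments × $40 = $280 ≥ base, so the credit is $0.
Lost: $20 − $0 = $20.

$20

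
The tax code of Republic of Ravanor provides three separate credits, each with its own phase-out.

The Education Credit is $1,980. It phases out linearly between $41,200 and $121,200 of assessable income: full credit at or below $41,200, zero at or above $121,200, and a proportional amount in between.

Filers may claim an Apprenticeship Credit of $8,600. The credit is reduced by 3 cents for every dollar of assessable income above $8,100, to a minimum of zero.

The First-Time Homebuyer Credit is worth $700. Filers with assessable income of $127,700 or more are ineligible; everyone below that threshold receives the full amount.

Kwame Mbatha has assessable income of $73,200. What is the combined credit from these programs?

Education Credit: $73,200 is $32,000 into a $80,000 phase-out range, leaving 48,000/80,000 of the credit: $1,980 × 48,000/80,000 = $1,188.
Apprenticeship Credit: 3% of the $65,100 excess over $8,100 is $1,953; credit = $8,600 − $1,953 = $6,647.
First-Time Homebuyer Credit: $73,200 is below the $127,700 cutoff, so the full $700 applies.
Total: $1,188 + $6,647 + $700 = $8,535.

$8,535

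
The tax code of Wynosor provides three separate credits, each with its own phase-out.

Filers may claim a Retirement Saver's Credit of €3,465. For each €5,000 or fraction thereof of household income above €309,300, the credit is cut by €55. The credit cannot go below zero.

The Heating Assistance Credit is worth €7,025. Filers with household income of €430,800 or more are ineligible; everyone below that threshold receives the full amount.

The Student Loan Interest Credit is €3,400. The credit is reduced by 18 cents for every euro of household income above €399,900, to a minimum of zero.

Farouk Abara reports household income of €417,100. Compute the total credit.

€9,584

Retirement Saver's Credit: income exceeds €309,300 by €107,800, which is 22 full-or-partial €5,000 increments; reduction = 22 × €55 = €1,210, leaving €2,255.
Heating Assistance Credit: €417,100 is below the €430,800 cutoff, so the full €7,025 applies.
Student Loan Interest Credit: 18% of the €17,200 excess over €399,900 is €3,096; credit = €3,400 − €3,096 = €304.
Total: €2,255 + €7,025 + €304 = €9,584.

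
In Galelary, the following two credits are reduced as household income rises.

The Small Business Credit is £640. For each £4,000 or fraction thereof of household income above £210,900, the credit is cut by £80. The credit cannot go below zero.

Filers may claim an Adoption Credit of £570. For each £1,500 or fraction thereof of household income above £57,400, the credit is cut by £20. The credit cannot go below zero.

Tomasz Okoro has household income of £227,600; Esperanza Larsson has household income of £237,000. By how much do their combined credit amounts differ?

Tomasz (£227,600): Small Business Credit: income exceeds £210,900 by £16,700, which is 5 full-or-partial £4,000 increments; reduction = 5 × £80 = £400, leaving £240. Adoption Credit: income exceeds £57,400 by £170,200 → 114 increments × £20 = £2,280 ≥ base, so the credit is £0. total £240 + £0 = £240
Esperanza (£237,000): Small Business Credit: income exceeds £210,900 by £26,100, which is 7 full-or-partial £4,000 increments; reduction = 7 × £80 = £560, leaving £80. Adoption Credit: income exceeds £57,400 by £179,600 → 120 increments × £20 = £2,400 ≥ base, so the credit is £0. total £80 + £0 = £80
Difference: |£240 − £80| = £160.

£160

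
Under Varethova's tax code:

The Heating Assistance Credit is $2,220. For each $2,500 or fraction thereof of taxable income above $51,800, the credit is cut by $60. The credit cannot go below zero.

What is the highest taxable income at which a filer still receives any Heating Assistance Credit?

$141,800

After 36 increments the reduction is 36 × $60 = $2,160, leaving $60; one more increment wipes it out. Increment 36 ends at excess 36 × $2,500 = $90,000, so the highest qualifying income is $51,800 + $90,000 = $141,800.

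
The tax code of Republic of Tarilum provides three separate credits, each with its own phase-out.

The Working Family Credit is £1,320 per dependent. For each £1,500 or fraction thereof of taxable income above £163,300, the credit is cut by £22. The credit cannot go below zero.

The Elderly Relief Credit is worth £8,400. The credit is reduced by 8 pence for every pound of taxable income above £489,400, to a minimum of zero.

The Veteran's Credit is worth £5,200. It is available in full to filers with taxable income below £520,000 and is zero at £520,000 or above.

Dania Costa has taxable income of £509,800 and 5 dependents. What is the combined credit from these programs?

Working Family Credit: base = 5 × £1,320 = £6,600. income exceeds £163,300 by £346,500, which is 231 full-or-partial £1,500 increments; reduction = 231 × £22 = £5,082, leaving £1,518.
Elderly Relief Credit: 8% of the £20,400 excess over £489,400 is £1,632; credit = £8,400 − £1,632 = £6,768.
Veteran's Credit: £509,800 is below the £520,000 cutoff, so the full £5,200 applies.
Total: £1,518 + £6,768 + £5,200 = £13,486.

£13,486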